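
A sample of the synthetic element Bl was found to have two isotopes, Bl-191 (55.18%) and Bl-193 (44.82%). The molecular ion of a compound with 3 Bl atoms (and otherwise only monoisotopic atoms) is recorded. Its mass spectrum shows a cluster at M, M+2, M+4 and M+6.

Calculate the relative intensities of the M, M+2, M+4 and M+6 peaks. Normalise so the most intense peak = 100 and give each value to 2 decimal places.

The 3 Bl atoms are independent, so intensities follow the terms of (0.5518 + 0.4482)^3.
P(M) = 0.5518^3 = 0.168014
P(M+2) = 3 × 0.5518^2 × 0.4482^1 = 0.409408
P(M+4) = 3 × 0.5518^1 × 0.4482^2 = 0.332542
P(M+6) = 0.4482^3 = 0.090036
The M+2 peak is largest (0.409408); scaling to 100 gives 41.04 : 100.00 : 81.23 : 21.99.

41.04 : 100.00 : 81.23 : 21.99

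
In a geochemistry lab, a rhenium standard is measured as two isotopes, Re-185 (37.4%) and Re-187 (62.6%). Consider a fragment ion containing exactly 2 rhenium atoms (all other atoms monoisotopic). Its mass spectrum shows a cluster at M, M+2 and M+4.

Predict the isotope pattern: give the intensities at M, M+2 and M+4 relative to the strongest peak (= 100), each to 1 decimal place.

29.9 : 100.0 : 83.7

Expanding (0.374 + 0.626)^2:
P(M) = 0.374^2 = 0.139876
P(M+2) = 2 × 0.374^1 × 0.626^1 = 0.468248
P(M+4) = 0.626^2 = 0.391876
The M+2 peak is largest (0.468248); scaling to 100 gives 29.9 : 100.0 : 83.7.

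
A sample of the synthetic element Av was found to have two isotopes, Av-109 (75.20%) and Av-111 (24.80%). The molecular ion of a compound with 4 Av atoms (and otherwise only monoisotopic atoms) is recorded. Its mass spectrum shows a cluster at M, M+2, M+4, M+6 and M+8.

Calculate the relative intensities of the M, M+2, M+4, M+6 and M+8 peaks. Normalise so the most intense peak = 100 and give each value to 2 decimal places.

75.81 : 100.00 : 49.47 : 10.88 : 0.90

Each Av atom is independently Av-109 (p = 0.7520) or Av-111 (q = 0.2480); the cluster is the binomial expansion (p + q)^4.
P(M) = 0.7520^4 = 0.319795
P(M+2) = 4 × 0.7520^3 × 0.2480^1 = 0.421857
P(M+4) = 6 × 0.7520^2 × 0.2480^2 = 0.208685
P(M+6) = 4 × 0.7520^1 × 0.2480^3 = 0.045881
P(M+8) = 0.2480^4 = 0.003783
The M+2 peak is largest (0.421857); scaling to 100 gives 75.81 : 100.00 : 49.47 : 10.88 : 0.90.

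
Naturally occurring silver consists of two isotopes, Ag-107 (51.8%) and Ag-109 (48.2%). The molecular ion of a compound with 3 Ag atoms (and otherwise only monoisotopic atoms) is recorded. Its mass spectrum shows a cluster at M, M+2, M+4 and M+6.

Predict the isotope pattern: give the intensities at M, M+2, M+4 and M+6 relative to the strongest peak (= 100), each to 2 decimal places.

Expanding (0.518 + 0.482)^3:
P(M) = 0.518^3 = 0.138992
P(M+2) = 3 × 0.518^2 × 0.482^1 = 0.387997
P(M+4) = 3 × 0.518^1 × 0.482^2 = 0.361031
P(M+6) = 0.482^3 = 0.111980
The M+2 peak is largest (0.387997); scaling to 100 gives 35.82 : 100.00 : 93.05 : 28.86.

35.82 : 100.00 : 93.05 : 28.86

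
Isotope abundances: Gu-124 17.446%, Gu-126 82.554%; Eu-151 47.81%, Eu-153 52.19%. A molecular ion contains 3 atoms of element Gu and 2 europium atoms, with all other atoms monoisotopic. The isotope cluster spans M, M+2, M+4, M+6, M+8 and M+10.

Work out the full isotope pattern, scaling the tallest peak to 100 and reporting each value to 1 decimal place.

Element Gu pattern (n=3): 0.00530992 : 0.07537913 : 0.356692 : 0.56261896
Europium pattern (n=2): 0.22857961 : 0.49904078 : 0.27237961
Convolve the two distributions (both contribute in 2-u steps):
  M: 0.00530992×0.22857961 = 0.001214
  M+2: 0.00530992×0.49904078 + 0.07537913×0.22857961 = 0.019880
  M+4: 0.00530992×0.27237961 + 0.07537913×0.49904078 + 0.356692×0.22857961 = 0.120596
  M+6: 0.07537913×0.27237961 + 0.356692×0.49904078 + 0.56261896×0.22857961 = 0.327139
  M+8: 0.356692×0.27237961 + 0.56261896×0.49904078 = 0.377925
  M+10: 0.56261896×0.27237961 = 0.153246
Scale to base peak (0.377925) = 100: 0.3 : 5.3 : 31.9 : 86.6 : 100.0 : 40.5

0.3 : 5.3 : 31.9 : 86.6 : 100.0 : 40.5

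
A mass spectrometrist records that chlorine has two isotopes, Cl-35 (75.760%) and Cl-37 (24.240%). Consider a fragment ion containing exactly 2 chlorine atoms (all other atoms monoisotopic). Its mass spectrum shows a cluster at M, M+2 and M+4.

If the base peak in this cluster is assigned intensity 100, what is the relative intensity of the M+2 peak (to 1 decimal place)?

(0.75760 + 0.24240)^2 gives M 0.5740, M+2 0.3673, M+4 0.0588; the largest is M.
P(M) = C(2,0) × 0.75760^2 × 0.24240^0 = 1 × 0.57395776 × 1.0000 = 0.573958 (base)
P(M+2) = C(2,1) × 0.75760^1 × 0.24240^1 = 2 × 0.7576 × 0.2424 = 0.367284
Relative intensity = 0.367284 / 0.573958 × 100 = 64.0

64.0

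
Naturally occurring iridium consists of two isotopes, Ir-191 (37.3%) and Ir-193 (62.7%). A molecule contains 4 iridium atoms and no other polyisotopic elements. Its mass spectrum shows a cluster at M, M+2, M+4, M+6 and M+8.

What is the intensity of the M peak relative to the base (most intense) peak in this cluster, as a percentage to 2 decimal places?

Binomial terms of (0.373 + 0.627)^4: M 0.0194, M+2 0.1302, M+4 0.3282, M+6 0.3678, M+8 0.1546 → M+6 is the base peak.
P(M+6) = C(4,3) × 0.373^1 × 0.627^3 = 4 × 0.3730 × 0.24649188 = 0.367766 (base)
P(M) = C(4,0) × 0.373^4 × 0.627^0 = 1 × 0.01935688 × 1.0000 = 0.019357
Relative intensity = 0.019357 / 0.367766 × 100 = 5.26

5.26%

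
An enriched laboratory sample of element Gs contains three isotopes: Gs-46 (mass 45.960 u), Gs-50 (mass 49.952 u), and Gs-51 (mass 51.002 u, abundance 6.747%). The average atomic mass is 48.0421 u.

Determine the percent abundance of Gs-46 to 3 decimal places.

Let x and y be the fractions of Gs-46 and Gs-50. Then x + y = 1 − 0.06747 = 0.93253 and 45.960x + 49.952y = 48.0421 − 0.06747×51.002 = 44.60099506.
Substituting: 45.960x + 49.952(0.93253 − x) = 44.60099506
(45.960 − 49.952)x = -1.9807435  ⇒  x = 0.49618, y = 0.43635
Gs-46: 49.618%, Gs-50: 43.635%.

49.618%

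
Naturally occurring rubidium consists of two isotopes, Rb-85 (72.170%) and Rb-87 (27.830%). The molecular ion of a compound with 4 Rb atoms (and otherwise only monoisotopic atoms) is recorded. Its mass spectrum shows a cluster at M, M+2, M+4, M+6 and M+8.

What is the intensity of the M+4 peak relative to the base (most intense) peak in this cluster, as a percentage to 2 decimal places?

(0.72170 + 0.27830)^4 gives M 0.2713, M+2 0.4184, M+4 0.2420, M+6 0.0622, M+8 0.0060; the largest is M+2.
P(M+2) = C(4,1) × 0.72170^3 × 0.27830^1 = 4 × 0.37589809 × 0.2783 = 0.418450 (base)
P(M+4) = C(4,2) × 0.72170^2 × 0.27830^2 = 6 × 0.52085089 × 0.07745089 = 0.242042
Relative intensity = 0.242042 / 0.418450 × 100 = 57.84

57.84%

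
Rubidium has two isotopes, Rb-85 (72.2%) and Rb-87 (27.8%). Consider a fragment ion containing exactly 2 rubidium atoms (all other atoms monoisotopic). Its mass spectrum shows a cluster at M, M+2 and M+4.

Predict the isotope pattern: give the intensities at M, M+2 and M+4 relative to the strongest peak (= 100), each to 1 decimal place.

100.0 : 77.0 : 14.8

Each Rb atom is independently Rb-85 (p = 0.722) or Rb-87 (q = 0.278); the cluster is the binomial expansion (p + q)^2.
P(M) = 0.722^2 = 0.521284
P(M+2) = 2 × 0.722^1 × 0.278^1 = 0.401432
P(M+4) = 0.278^2 = 0.077284
The M peak is largest (0.521284); scaling to 100 gives 100.0 : 77.0 : 14.8.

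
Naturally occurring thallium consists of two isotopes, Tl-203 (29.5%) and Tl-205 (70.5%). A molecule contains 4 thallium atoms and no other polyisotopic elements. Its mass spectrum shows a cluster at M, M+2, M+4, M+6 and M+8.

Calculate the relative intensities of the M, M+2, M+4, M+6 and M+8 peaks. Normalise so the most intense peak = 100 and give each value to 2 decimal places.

1.83 : 17.51 : 62.77 : 100.00 : 59.75

The 4 Tl atoms are independent, so intensities follow the terms of (0.295 + 0.705)^4.
P(M) = 0.295^4 = 0.007573
P(M+2) = 4 × 0.295^3 × 0.705^1 = 0.072396
P(M+4) = 6 × 0.295^2 × 0.705^2 = 0.259522
P(M+6) = 4 × 0.295^1 × 0.705^3 = 0.413475
P(M+8) = 0.705^4 = 0.247034
The M+6 peak is largest (0.413475); scaling to 100 gives 1.83 : 17.51 : 62.77 : 100.00 : 59.75.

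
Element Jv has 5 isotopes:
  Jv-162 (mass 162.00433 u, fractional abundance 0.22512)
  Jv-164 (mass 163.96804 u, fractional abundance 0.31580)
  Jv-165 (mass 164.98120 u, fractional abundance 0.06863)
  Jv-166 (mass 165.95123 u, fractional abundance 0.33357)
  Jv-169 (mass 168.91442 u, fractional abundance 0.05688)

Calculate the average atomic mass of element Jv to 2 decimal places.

164.54 u

The abundance-weighted mean is 0.22512 × 162.00433 + 0.31580 × 163.96804 + 0.06863 × 164.98120 + 0.33357 × 165.95123 + 0.05688 × 168.91442
= 36.470415 + 51.781107 + 11.322660 + 55.356352 + 9.607852 = 164.538386 u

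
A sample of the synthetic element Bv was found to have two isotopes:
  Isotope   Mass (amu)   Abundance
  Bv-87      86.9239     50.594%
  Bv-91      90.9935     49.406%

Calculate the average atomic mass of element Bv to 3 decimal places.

The abundance-weighted mean is 0.50594 × 86.9239 + 0.49406 × 90.9935
= 43.97828 + 44.95625 = 88.93453 amu

88.935 amu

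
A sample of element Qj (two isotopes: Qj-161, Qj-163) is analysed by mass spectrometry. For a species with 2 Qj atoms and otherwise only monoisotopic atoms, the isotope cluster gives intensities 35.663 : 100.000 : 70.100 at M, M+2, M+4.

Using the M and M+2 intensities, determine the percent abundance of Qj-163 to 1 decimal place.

58.4%

Let p = fractional abundance of Qj-161. I(M+2)/I(M) = [C(2,1)·p^1·(1−p)] / p^2 = 2·(1−p)/p = 100.000/35.663 = 2.8040
(1−p)/p = 2.8040/2 = 1.4020  ⇒  p = 1/(1 + 1.4020) = 0.4163
Qj-161: 41.6%, Qj-163: 58.4%.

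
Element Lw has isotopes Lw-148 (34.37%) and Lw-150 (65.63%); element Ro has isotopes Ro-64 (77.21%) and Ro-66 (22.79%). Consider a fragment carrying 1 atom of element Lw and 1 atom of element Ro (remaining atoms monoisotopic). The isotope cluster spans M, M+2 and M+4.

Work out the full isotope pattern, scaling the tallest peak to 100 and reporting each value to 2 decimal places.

45.36 : 100.00 : 25.57

Element Lw pattern (n=1): 0.3437 : 0.6563
Element Ro pattern (n=1): 0.7721 : 0.2279
Convolve the two distributions (both contribute in 2-u steps):
  M: 0.3437×0.7721 = 0.265371
  M+2: 0.3437×0.2279 + 0.6563×0.7721 = 0.585058
  M+4: 0.6563×0.2279 = 0.149571
Scale to base peak (0.585058) = 100: 45.36 : 100.00 : 25.57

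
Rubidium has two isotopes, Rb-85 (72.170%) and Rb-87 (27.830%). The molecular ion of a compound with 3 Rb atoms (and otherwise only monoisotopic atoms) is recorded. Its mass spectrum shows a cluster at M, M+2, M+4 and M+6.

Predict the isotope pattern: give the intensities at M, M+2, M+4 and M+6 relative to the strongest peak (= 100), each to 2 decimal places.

86.44 : 100.00 : 38.56 : 4.96

Expanding (0.72170 + 0.27830)^3:
P(M) = 0.72170^3 = 0.375898
P(M+2) = 3 × 0.72170^2 × 0.27830^1 = 0.434858
P(M+4) = 3 × 0.72170^1 × 0.27830^2 = 0.167689
P(M+6) = 0.27830^3 = 0.021555
The M+2 peak is largest (0.434858); scaling to 100 gives 86.44 : 100.00 : 38.56 : 4.96.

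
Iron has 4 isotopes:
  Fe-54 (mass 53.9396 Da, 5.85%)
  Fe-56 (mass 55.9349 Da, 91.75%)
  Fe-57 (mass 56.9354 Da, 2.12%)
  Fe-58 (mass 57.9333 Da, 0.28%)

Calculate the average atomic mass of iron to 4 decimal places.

55.8450 Da

The abundance-weighted mean is 0.0585 × 53.9396 + 0.9175 × 55.9349 + 0.0212 × 56.9354 + 0.0028 × 57.9333
= 3.15547 + 51.32027 + 1.20703 + 0.16221 = 55.84498 Da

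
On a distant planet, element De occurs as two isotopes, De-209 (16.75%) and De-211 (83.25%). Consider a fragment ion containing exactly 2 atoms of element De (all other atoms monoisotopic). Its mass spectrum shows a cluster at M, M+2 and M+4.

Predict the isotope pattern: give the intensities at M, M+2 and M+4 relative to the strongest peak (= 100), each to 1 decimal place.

4.0 : 40.2 : 100.0

Expanding (0.1675 + 0.8325)^2:
P(M) = 0.1675^2 = 0.028056
P(M+2) = 2 × 0.1675^1 × 0.8325^1 = 0.278888
P(M+4) = 0.8325^2 = 0.693056
The M+4 peak is largest (0.693056); scaling to 100 gives 4.0 : 40.2 : 100.0.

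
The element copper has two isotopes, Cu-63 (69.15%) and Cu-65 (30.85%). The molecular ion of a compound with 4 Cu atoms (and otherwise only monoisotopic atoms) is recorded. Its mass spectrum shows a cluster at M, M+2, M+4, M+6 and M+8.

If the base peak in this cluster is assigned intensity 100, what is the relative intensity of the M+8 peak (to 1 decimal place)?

2.2

Binomial terms of (0.6915 + 0.3085)^4: M 0.2286, M+2 0.4080, M+4 0.2731, M+6 0.0812, M+8 0.0091 → M+2 is the base peak.
P(M+2) = C(4,1) × 0.6915^3 × 0.3085^1 = 4 × 0.33065611 × 0.3085 = 0.408030 (base)
P(M+8) = C(4,4) × 0.6915^0 × 0.3085^4 = 1 × 1.0000 × 0.00905776 = 0.009058
Relative intensity = 0.009058 / 0.408030 × 100 = 2.2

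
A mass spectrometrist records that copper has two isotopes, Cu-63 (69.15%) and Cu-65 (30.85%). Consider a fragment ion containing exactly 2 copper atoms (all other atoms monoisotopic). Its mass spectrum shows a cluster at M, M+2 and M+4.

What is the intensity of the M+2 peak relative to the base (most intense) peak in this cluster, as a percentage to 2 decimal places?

89.23%

(0.6915 + 0.3085)^2 gives M 0.4782, M+2 0.4267, M+4 0.0952; the largest is M.
P(M) = C(2,0) × 0.6915^2 × 0.3085^0 = 1 × 0.47817225 × 1.0000 = 0.478172 (base)
P(M+2) = C(2,1) × 0.6915^1 × 0.3085^1 = 2 × 0.6915 × 0.3085 = 0.426656
Relative intensity = 0.426656 / 0.478172 × 100 = 89.23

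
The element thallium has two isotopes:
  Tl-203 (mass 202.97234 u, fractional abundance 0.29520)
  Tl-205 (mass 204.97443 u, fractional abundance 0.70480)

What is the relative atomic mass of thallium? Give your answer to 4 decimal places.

Ar = Σ fᵢ·mᵢ = 0.29520 × 202.97234 + 0.70480 × 204.97443
= 59.917435 + 144.465978 = 204.383413 u

204.3834 u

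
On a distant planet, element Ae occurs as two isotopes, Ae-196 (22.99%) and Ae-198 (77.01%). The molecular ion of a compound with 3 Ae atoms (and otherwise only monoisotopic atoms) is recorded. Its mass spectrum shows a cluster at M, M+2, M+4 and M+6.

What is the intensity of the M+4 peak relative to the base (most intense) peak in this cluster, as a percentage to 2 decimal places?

89.56%

(0.2299 + 0.7701)^3 gives M 0.0122, M+2 0.1221, M+4 0.4090, M+6 0.4567; the largest is M+6.
P(M+6) = C(3,3) × 0.2299^0 × 0.7701^3 = 1 × 1.0000 × 0.45671089 = 0.456711 (base)
P(M+4) = C(3,2) × 0.2299^1 × 0.7701^2 = 3 × 0.2299 × 0.59305401 = 0.409029
Relative intensity = 0.409029 / 0.456711 × 100 = 89.56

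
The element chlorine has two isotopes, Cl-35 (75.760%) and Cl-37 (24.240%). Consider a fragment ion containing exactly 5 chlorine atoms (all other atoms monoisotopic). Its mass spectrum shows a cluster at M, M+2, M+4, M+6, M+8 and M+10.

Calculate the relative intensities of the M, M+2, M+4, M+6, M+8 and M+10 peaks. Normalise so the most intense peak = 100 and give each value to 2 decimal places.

Expanding (0.75760 + 0.24240)^5:
P(M) = 0.75760^5 = 0.249574
P(M+2) = 5 × 0.75760^4 × 0.24240^1 = 0.399266
P(M+4) = 10 × 0.75760^3 × 0.24240^2 = 0.255497
P(M+6) = 10 × 0.75760^2 × 0.24240^3 = 0.081748
P(M+8) = 5 × 0.75760^1 × 0.24240^4 = 0.013078
P(M+10) = 0.24240^5 = 0.000837
The M+2 peak is largest (0.399266); scaling to 100 gives 62.51 : 100.00 : 63.99 : 20.47 : 3.28 : 0.21.

62.51 : 100.00 : 63.99 : 20.47 : 3.28 : 0.21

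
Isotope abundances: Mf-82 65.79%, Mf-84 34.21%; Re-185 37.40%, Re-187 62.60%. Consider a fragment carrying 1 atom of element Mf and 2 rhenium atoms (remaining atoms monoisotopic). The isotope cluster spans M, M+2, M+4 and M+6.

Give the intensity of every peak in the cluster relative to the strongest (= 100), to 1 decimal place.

Element Mf pattern (n=1): 0.6579 : 0.3421
Rhenium pattern (n=2): 0.139876 : 0.468248 : 0.391876
Convolve the two distributions (both contribute in 2-u steps):
  M: 0.6579×0.139876 = 0.092024
  M+2: 0.6579×0.468248 + 0.3421×0.139876 = 0.355912
  M+4: 0.6579×0.391876 + 0.3421×0.468248 = 0.418003
  M+6: 0.3421×0.391876 = 0.134061
Scale to base peak (0.418003) = 100: 22.0 : 85.1 : 100.0 : 32.1

22.0 : 85.1 : 100.0 : 32.1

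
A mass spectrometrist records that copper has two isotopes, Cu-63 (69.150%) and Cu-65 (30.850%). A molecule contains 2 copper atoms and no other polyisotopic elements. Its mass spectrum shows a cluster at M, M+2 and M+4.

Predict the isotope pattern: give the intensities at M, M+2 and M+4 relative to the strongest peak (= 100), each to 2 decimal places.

Expanding (0.69150 + 0.30850)^2:
P(M) = 0.69150^2 = 0.478172
P(M+2) = 2 × 0.69150^1 × 0.30850^1 = 0.426656
P(M+4) = 0.30850^2 = 0.095172
The M peak is largest (0.478172); scaling to 100 gives 100.00 : 89.23 : 19.90.

100.00 : 89.23 : 19.90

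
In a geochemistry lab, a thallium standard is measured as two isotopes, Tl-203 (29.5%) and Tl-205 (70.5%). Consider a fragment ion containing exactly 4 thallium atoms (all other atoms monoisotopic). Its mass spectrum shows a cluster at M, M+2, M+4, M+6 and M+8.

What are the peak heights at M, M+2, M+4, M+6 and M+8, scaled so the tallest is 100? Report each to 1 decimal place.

1.8 : 17.5 : 62.8 : 100.0 : 59.7

Each Tl atom is independently Tl-203 (p = 0.295) or Tl-205 (q = 0.705); the cluster is the binomial expansion (p + q)^4.
P(M) = 0.295^4 = 0.007573
P(M+2) = 4 × 0.295^3 × 0.705^1 = 0.072396
P(M+4) = 6 × 0.295^2 × 0.705^2 = 0.259522
P(M+6) = 4 × 0.295^1 × 0.705^3 = 0.413475
P(M+8) = 0.705^4 = 0.247034
The M+6 peak is largest (0.413475); scaling to 100 gives 1.8 : 17.5 : 62.8 : 100.0 : 59.7.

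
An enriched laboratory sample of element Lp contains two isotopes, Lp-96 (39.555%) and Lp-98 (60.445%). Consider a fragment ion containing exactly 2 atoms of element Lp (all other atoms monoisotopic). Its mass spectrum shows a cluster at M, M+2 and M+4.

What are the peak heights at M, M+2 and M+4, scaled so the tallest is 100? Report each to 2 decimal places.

32.72 : 100.00 : 76.41

Each Lp atom is independently Lp-96 (p = 0.39555) or Lp-98 (q = 0.60445); the cluster is the binomial expansion (p + q)^2.
P(M) = 0.39555^2 = 0.156460
P(M+2) = 2 × 0.39555^1 × 0.60445^1 = 0.478180
P(M+4) = 0.60445^2 = 0.365360
The M+2 peak is largest (0.478180); scaling to 100 gives 32.72 : 100.00 : 76.41.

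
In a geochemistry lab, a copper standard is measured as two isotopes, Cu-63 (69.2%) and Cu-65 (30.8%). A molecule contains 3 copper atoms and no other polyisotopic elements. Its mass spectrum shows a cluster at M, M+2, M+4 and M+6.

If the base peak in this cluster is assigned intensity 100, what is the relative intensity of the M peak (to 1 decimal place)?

Term probabilities: M 0.3314, M+2 0.4425, M+4 0.1969, M+6 0.0292. Base peak = M+2.
P(M+2) = C(3,1) × 0.692^2 × 0.308^1 = 3 × 0.478864 × 0.3080 = 0.442470 (base)
P(M) = C(3,0) × 0.692^3 × 0.308^0 = 1 × 0.33137389 × 1.0000 = 0.331374
Relative intensity = 0.331374 / 0.442470 × 100 = 74.9

74.9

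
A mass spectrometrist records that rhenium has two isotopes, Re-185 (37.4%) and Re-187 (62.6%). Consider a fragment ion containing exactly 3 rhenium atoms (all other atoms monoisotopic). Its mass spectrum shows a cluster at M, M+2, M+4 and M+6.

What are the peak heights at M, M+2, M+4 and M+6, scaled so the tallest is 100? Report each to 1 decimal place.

Each Re atom is independently Re-185 (p = 0.374) or Re-187 (q = 0.626); the cluster is the binomial expansion (p + q)^3.
P(M) = 0.374^3 = 0.052314
P(M+2) = 3 × 0.374^2 × 0.626^1 = 0.262687
P(M+4) = 3 × 0.374^1 × 0.626^2 = 0.439685
P(M+6) = 0.626^3 = 0.245314
The M+4 peak is largest (0.439685); scaling to 100 gives 11.9 : 59.7 : 100.0 : 55.8.

11.9 : 59.7 : 100.0 : 55.8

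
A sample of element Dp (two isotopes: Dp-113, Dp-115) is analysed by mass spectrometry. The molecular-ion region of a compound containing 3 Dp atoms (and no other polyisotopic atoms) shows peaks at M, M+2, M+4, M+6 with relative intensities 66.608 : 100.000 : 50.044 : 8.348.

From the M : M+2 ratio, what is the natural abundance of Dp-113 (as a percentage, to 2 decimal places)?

Write p for the Dp-113 fraction. I(M+2)/I(M) = [C(3,1)·p^2·(1−p)] / p^3 = 3·(1−p)/p = 100.000/66.608 = 1.5013
(1−p)/p = 1.5013/3 = 0.5004  ⇒  p = 1/(1 + 0.5004) = 0.6665
Dp-113: 66.65%, Dp-115: 33.35%.

66.65%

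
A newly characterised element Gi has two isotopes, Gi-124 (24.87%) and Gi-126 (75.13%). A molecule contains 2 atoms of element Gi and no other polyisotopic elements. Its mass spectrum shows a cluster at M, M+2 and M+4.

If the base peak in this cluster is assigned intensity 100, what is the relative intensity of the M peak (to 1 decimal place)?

Binomial terms of (0.2487 + 0.7513)^2: M 0.0619, M+2 0.3737, M+4 0.5645 → M+4 is the base peak.
P(M+4) = C(2,2) × 0.2487^0 × 0.7513^2 = 1 × 1.0000 × 0.56445169 = 0.564452 (base)
P(M) = C(2,0) × 0.2487^2 × 0.7513^0 = 1 × 0.06185169 × 1.0000 = 0.061852
Relative intensity = 0.061852 / 0.564452 × 100 = 11.0

11.0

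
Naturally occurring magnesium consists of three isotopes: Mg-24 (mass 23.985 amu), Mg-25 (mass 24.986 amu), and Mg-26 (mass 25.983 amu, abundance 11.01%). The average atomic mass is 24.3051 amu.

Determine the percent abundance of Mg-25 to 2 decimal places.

Let x and y be the fractions of Mg-24 and Mg-25. Then x + y = 1 − 0.1101 = 0.8899 and 23.985x + 24.986y = 24.3051 − 0.1101×25.983 = 21.4443717.
Substituting: 23.985x + 24.986(0.8899 − x) = 21.4443717
(23.985 − 24.986)x = -0.7906697  ⇒  x = 0.78988, y = 0.10002
Mg-24: 78.99%, Mg-25: 10.00%.

10.00%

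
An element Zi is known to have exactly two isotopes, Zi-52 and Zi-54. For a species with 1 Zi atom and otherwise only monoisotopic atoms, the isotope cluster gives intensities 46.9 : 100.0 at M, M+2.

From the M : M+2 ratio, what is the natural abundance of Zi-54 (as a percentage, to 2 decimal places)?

Write p for the Zi-52 fraction. I(M+2)/I(M) = [C(1,1)·p^0·(1−p)] / p^1 = 1·(1−p)/p = 100.0/46.9 = 2.1322
(1−p)/p = 2.1322/1 = 2.1322  ⇒  p = 1/(1 + 2.1322) = 0.3193
Zi-52: 31.93%, Zi-54: 68.07%.

68.07%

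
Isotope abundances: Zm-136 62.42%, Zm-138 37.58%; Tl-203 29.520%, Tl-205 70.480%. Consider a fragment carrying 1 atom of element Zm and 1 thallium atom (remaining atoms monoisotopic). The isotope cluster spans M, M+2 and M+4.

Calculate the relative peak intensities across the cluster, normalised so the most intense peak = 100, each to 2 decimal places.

Element Zm pattern (n=1): 0.6242 : 0.3758
Thallium pattern (n=1): 0.2952 : 0.7048
Convolve the two distributions (both contribute in 2-u steps):
  M: 0.6242×0.2952 = 0.184264
  M+2: 0.6242×0.7048 + 0.3758×0.2952 = 0.550872
  M+4: 0.3758×0.7048 = 0.264864
Scale to base peak (0.550872) = 100: 33.45 : 100.00 : 48.08

33.45 : 100.00 : 48.08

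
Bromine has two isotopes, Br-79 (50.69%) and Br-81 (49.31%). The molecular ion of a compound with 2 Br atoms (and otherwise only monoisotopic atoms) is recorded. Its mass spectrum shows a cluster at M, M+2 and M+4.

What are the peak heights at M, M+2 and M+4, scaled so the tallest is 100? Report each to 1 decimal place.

51.4 : 100.0 : 48.6

Expanding (0.5069 + 0.4931)^2:
P(M) = 0.5069^2 = 0.256948
P(M+2) = 2 × 0.5069^1 × 0.4931^1 = 0.499905
P(M+4) = 0.4931^2 = 0.243148
The M+2 peak is largest (0.499905); scaling to 100 gives 51.4 : 100.0 : 48.6.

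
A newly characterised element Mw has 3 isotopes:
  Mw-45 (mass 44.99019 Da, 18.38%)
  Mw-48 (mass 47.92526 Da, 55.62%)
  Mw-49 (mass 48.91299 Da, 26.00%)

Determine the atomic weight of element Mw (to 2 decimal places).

47.64 Da

Weight each isotope mass by its fractional abundance: 0.1838 × 44.99019 + 0.5562 × 47.92526 + 0.2600 × 48.91299
= 8.269197 + 26.656030 + 12.717377 = 47.642604 Da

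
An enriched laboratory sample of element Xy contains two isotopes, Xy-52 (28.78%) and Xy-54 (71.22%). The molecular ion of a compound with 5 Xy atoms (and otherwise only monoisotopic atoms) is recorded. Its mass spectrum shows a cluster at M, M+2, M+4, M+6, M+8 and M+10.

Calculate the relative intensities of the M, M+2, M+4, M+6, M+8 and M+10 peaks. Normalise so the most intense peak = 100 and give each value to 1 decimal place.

0.5 : 6.6 : 32.7 : 80.8 : 100.0 : 49.5

The 5 Xy atoms are independent, so intensities follow the terms of (0.2878 + 0.7122)^5.
P(M) = 0.2878^5 = 0.001974
P(M+2) = 5 × 0.2878^4 × 0.7122^1 = 0.024431
P(M+4) = 10 × 0.2878^3 × 0.7122^2 = 0.120914
P(M+6) = 10 × 0.2878^2 × 0.7122^3 = 0.299218
P(M+8) = 5 × 0.2878^1 × 0.7122^4 = 0.370227
P(M+10) = 0.7122^5 = 0.183236
The M+8 peak is largest (0.370227); scaling to 100 gives 0.5 : 6.6 : 32.7 : 80.8 : 100.0 : 49.5.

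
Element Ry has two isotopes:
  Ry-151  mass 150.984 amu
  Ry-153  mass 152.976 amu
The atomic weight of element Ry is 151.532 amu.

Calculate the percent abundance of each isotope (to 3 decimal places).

Writing the weighted mean with unknown fraction x of Ry-151:
150.984·x + 152.976·(1 − x) = 151.532
(150.984 − 152.976)·x = 151.532 − 152.976
x = -1.444 / -1.992 = 0.72490 → 72.490% Ry-151, 27.510% Ry-153.

Ry-151: 72.490%, Ry-153: 27.510%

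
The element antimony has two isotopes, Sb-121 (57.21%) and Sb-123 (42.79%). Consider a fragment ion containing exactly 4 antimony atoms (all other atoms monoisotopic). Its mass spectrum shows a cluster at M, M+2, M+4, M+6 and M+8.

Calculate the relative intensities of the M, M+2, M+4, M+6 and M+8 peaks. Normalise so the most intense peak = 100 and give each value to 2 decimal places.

Expanding (0.5721 + 0.4279)^4:
P(M) = 0.5721^4 = 0.107124
P(M+2) = 4 × 0.5721^3 × 0.4279^1 = 0.320493
P(M+4) = 6 × 0.5721^2 × 0.4279^2 = 0.359567
P(M+6) = 4 × 0.5721^1 × 0.4279^3 = 0.179291
P(M+8) = 0.4279^4 = 0.033525
The M+4 peak is largest (0.359567); scaling to 100 gives 29.79 : 89.13 : 100.00 : 49.86 : 9.32.

29.79 : 89.13 : 100.00 : 49.86 : 9.32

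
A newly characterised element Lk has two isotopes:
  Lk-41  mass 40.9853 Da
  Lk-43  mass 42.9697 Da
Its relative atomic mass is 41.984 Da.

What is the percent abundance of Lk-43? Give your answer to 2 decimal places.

Let x be the fractional abundance of Lk-41; then Lk-43 has abundance 1 − x.
40.9853·x + 42.9697·(1 − x) = 41.984
(40.9853 − 42.9697)·x = 41.984 − 42.9697
x = -0.9857 / -1.9844 = 0.49672 → 49.67% Lk-41, 50.33% Lk-43.

50.33%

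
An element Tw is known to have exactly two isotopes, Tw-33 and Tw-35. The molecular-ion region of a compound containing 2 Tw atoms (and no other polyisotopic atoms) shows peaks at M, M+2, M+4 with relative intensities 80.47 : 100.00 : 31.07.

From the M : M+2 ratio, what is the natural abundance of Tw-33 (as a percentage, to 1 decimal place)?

61.7%

If p is the fraction of Tw that is Tw-33, then I(M+2)/I(M) = [C(2,1)·p^1·(1−p)] / p^2 = 2·(1−p)/p = 100.00/80.47 = 1.2427
(1−p)/p = 1.2427/2 = 0.6213  ⇒  p = 1/(1 + 0.6213) = 0.6168
Tw-33: 61.7%, Tw-35: 38.3%.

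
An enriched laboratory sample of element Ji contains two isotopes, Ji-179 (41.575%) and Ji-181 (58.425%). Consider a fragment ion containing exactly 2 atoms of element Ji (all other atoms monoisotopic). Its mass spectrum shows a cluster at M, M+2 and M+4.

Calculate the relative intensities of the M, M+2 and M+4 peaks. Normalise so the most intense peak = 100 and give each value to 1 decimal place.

35.6 : 100.0 : 70.3

Each Ji atom is independently Ji-179 (p = 0.41575) or Ji-181 (q = 0.58425); the cluster is the binomial expansion (p + q)^2.
P(M) = 0.41575^2 = 0.172848
P(M+2) = 2 × 0.41575^1 × 0.58425^1 = 0.485804
P(M+4) = 0.58425^2 = 0.341348
The M+2 peak is largest (0.485804); scaling to 100 gives 35.6 : 100.0 : 70.3.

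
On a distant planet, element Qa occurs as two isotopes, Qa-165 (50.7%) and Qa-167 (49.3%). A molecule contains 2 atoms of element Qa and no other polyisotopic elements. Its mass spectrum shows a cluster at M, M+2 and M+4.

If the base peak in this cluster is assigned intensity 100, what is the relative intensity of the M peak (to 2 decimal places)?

51.42

Term probabilities: M 0.2570, M+2 0.4999, M+4 0.2430. Base peak = M+2.
P(M+2) = C(2,1) × 0.507^1 × 0.493^1 = 2 × 0.5070 × 0.4930 = 0.499902 (base)
P(M) = C(2,0) × 0.507^2 × 0.493^0 = 1 × 0.257049 × 1.0000 = 0.257049
Relative intensity = 0.257049 / 0.499902 × 100 = 51.42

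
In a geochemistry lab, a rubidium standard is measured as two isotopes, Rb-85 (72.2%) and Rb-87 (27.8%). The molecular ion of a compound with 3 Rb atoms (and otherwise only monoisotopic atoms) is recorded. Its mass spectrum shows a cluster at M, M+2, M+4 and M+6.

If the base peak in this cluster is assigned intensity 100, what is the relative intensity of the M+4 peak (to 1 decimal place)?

38.5

Binomial terms of (0.722 + 0.278)^3: M 0.3764, M+2 0.4348, M+4 0.1674, M+6 0.0215 → M+2 is the base peak.
P(M+2) = C(3,1) × 0.722^2 × 0.278^1 = 3 × 0.521284 × 0.2780 = 0.434751 (base)
P(M+4) = C(3,2) × 0.722^1 × 0.278^2 = 3 × 0.7220 × 0.077284 = 0.167397
Relative intensity = 0.167397 / 0.434751 × 100 = 38.5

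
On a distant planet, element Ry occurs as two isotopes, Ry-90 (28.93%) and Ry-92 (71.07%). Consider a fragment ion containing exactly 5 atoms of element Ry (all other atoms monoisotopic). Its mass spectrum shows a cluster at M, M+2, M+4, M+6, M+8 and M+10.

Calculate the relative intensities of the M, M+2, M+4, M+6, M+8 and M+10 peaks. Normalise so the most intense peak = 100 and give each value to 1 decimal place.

0.5 : 6.7 : 33.1 : 81.4 : 100.0 : 49.1

The 5 Ry atoms are independent, so intensities follow the terms of (0.2893 + 0.7107)^5.
P(M) = 0.2893^5 = 0.002026
P(M+2) = 5 × 0.2893^4 × 0.7107^1 = 0.024891
P(M+4) = 10 × 0.2893^3 × 0.7107^2 = 0.122298
P(M+6) = 10 × 0.2893^2 × 0.7107^3 = 0.300439
P(M+8) = 5 × 0.2893^1 × 0.7107^4 = 0.369032
P(M+10) = 0.7107^5 = 0.181314
The M+8 peak is largest (0.369032); scaling to 100 gives 0.5 : 6.7 : 33.1 : 81.4 : 100.0 : 49.1.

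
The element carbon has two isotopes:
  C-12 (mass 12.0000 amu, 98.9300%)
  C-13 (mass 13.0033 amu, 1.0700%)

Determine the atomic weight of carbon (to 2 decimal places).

Ar = Σ fᵢ·mᵢ = 0.989300 × 12.0000 + 0.010700 × 13.0033
= 11.87160 + 0.13914 = 12.01074 amu

12.01 amu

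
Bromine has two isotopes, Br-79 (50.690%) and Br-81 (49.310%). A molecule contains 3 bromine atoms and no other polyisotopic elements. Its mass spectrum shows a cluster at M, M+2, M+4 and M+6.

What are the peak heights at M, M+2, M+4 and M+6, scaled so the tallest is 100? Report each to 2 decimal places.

Each Br atom is independently Br-79 (p = 0.50690) or Br-81 (q = 0.49310); the cluster is the binomial expansion (p + q)^3.
P(M) = 0.50690^3 = 0.130247
P(M+2) = 3 × 0.50690^2 × 0.49310^1 = 0.380103
P(M+4) = 3 × 0.50690^1 × 0.49310^2 = 0.369755
P(M+6) = 0.49310^3 = 0.119896
The M+2 peak is largest (0.380103); scaling to 100 gives 34.27 : 100.00 : 97.28 : 31.54.

34.27 : 100.00 : 97.28 : 31.54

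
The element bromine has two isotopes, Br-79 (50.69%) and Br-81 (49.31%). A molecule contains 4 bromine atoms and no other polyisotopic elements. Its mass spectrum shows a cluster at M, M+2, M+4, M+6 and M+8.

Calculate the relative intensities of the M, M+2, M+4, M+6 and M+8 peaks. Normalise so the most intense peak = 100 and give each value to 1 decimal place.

17.6 : 68.5 : 100.0 : 64.9 : 15.8

Each Br atom is independently Br-79 (p = 0.5069) or Br-81 (q = 0.4931); the cluster is the binomial expansion (p + q)^4.
P(M) = 0.5069^4 = 0.066022
P(M+2) = 4 × 0.5069^3 × 0.4931^1 = 0.256899
P(M+4) = 6 × 0.5069^2 × 0.4931^2 = 0.374857
P(M+6) = 4 × 0.5069^1 × 0.4931^3 = 0.243101
P(M+8) = 0.4931^4 = 0.059121
The M+4 peak is largest (0.374857); scaling to 100 gives 17.6 : 68.5 : 100.0 : 64.9 : 15.8.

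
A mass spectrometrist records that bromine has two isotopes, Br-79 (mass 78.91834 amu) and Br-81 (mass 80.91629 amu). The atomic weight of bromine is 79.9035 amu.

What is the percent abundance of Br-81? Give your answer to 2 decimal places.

49.31%

Let x be the fractional abundance of Br-79; then Br-81 has abundance 1 − x.
78.91834·x + 80.91629·(1 − x) = 79.9035
(78.91834 − 80.91629)·x = 79.9035 − 80.91629
x = -1.01279 / -1.99795 = 0.50691 → 50.69% Br-79, 49.31% Br-81.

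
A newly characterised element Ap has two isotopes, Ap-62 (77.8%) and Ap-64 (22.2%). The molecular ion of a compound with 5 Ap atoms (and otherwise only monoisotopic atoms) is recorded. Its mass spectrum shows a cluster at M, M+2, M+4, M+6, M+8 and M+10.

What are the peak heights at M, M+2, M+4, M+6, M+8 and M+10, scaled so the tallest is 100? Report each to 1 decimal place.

70.1 : 100.0 : 57.1 : 16.3 : 2.3 : 0.1

Each Ap atom is independently Ap-62 (p = 0.778) or Ap-64 (q = 0.222); the cluster is the binomial expansion (p + q)^5.
P(M) = 0.778^5 = 0.285035
P(M+2) = 5 × 0.778^4 × 0.222^1 = 0.406669
P(M+4) = 10 × 0.778^3 × 0.222^2 = 0.232084
P(M+6) = 10 × 0.778^2 × 0.222^3 = 0.066224
P(M+8) = 5 × 0.778^1 × 0.222^4 = 0.009448
P(M+10) = 0.222^5 = 0.000539
The M+2 peak is largest (0.406669); scaling to 100 gives 70.1 : 100.0 : 57.1 : 16.3 : 2.3 : 0.1.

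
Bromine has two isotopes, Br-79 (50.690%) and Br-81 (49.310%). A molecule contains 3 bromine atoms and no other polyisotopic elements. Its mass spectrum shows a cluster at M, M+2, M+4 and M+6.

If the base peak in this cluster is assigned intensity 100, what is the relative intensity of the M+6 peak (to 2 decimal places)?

31.54

Term probabilities: M 0.1302, M+2 0.3801, M+4 0.3698, M+6 0.1199. Base peak = M+2.
P(M+2) = C(3,1) × 0.50690^2 × 0.49310^1 = 3 × 0.25694761 × 0.4931 = 0.380103 (base)
P(M+6) = C(3,3) × 0.50690^0 × 0.49310^3 = 1 × 1.0000 × 0.11989609 = 0.119896
Relative intensity = 0.119896 / 0.380103 × 100 = 31.54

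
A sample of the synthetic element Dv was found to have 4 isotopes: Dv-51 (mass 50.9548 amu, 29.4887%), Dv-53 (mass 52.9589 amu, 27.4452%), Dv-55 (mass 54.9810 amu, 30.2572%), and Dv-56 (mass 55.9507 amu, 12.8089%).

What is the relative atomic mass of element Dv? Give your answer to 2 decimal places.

Ar = Σ fᵢ·mᵢ = 0.294887 × 50.9548 + 0.274452 × 52.9589 + 0.302572 × 54.9810 + 0.128089 × 55.9507
= 15.02591 + 14.53468 + 16.63571 + 7.16667 = 53.36297 amu

53.36 amu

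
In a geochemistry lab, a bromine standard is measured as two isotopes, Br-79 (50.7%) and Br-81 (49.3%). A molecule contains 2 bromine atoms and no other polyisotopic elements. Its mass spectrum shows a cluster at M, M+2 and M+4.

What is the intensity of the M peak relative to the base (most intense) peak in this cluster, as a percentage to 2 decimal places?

Term probabilities: M 0.2570, M+2 0.4999, M+4 0.2430. Base peak = M+2.
P(M+2) = C(2,1) × 0.507^1 × 0.493^1 = 2 × 0.5070 × 0.4930 = 0.499902 (base)
P(M) = C(2,0) × 0.507^2 × 0.493^0 = 1 × 0.257049 × 1.0000 = 0.257049
Relative intensity = 0.257049 / 0.499902 × 100 = 51.42

51.42%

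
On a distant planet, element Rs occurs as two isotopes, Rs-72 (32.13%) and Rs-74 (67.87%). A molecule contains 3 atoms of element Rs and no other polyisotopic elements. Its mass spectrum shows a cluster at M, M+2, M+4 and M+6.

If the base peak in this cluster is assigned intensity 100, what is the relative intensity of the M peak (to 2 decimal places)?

Term probabilities: M 0.0332, M+2 0.2102, M+4 0.4440, M+6 0.3126. Base peak = M+4.
P(M+4) = C(3,2) × 0.3213^1 × 0.6787^2 = 3 × 0.3213 × 0.46063369 = 0.444005 (base)
P(M) = C(3,0) × 0.3213^3 × 0.6787^0 = 1 × 0.03316898 × 1.0000 = 0.033169
Relative intensity = 0.033169 / 0.444005 × 100 = 7.47

7.47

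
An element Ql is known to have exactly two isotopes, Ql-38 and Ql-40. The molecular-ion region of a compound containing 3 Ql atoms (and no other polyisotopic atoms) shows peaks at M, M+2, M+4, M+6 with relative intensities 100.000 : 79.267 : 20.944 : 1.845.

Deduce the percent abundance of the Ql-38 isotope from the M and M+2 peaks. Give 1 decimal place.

If p is the fraction of Ql that is Ql-38, then I(M+2)/I(M) = [C(3,1)·p^2·(1−p)] / p^3 = 3·(1−p)/p = 79.267/100.000 = 0.7927
(1−p)/p = 0.7927/3 = 0.2642  ⇒  p = 1/(1 + 0.2642) = 0.7910
Ql-38: 79.1%, Ql-40: 20.9%.

79.1%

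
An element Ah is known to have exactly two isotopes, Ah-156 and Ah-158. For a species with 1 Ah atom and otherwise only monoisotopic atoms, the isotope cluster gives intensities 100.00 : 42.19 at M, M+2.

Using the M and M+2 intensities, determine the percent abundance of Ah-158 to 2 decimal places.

29.67%

Write p for the Ah-156 fraction. I(M+2)/I(M) = [C(1,1)·p^0·(1−p)] / p^1 = 1·(1−p)/p = 42.19/100.00 = 0.4219
(1−p)/p = 0.4219/1 = 0.4219  ⇒  p = 1/(1 + 0.4219) = 0.7033
Ah-156: 70.33%, Ah-158: 29.67%.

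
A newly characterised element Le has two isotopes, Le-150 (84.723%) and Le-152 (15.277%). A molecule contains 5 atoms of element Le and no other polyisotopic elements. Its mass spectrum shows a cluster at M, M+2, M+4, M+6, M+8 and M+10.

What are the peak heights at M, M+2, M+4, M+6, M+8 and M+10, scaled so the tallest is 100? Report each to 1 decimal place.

100.0 : 90.2 : 32.5 : 5.9 : 0.5 : 0.0

Each Le atom is independently Le-150 (p = 0.84723) or Le-152 (q = 0.15277); the cluster is the binomial expansion (p + q)^5.
P(M) = 0.84723^5 = 0.436522
P(M+2) = 5 × 0.84723^4 × 0.15277^1 = 0.393562
P(M+4) = 10 × 0.84723^3 × 0.15277^2 = 0.141932
P(M+6) = 10 × 0.84723^2 × 0.15277^3 = 0.025593
P(M+8) = 5 × 0.84723^1 × 0.15277^4 = 0.002307
P(M+10) = 0.15277^5 = 0.000083
The M peak is largest (0.436522); scaling to 100 gives 100.0 : 90.2 : 32.5 : 5.9 : 0.5 : 0.0.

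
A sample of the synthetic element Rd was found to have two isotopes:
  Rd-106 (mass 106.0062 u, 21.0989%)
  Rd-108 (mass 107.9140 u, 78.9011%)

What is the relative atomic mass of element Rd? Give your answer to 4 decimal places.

107.5115 u

The abundance-weighted mean is 0.210989 × 106.0062 + 0.789011 × 107.9140
= 22.36614 + 85.14533 = 107.51147 u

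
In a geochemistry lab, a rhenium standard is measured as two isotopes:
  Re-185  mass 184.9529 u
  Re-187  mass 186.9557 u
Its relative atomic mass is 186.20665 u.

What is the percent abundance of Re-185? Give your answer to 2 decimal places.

Writing the weighted mean with unknown fraction x of Re-185:
184.9529·x + 186.9557·(1 − x) = 186.20665
(184.9529 − 186.9557)·x = 186.20665 − 186.9557
x = -0.74905 / -2.0028 = 0.37400 → 37.40% Re-185, 62.60% Re-187.

37.40%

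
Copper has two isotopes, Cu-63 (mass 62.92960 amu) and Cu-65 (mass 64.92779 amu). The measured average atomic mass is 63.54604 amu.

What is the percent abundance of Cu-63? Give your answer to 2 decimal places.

With x = fraction of Cu-63 (so Cu-65 is 1 − x):
62.92960·x + 64.92779·(1 − x) = 63.54604
(62.92960 − 64.92779)·x = 63.54604 − 64.92779
x = -1.38175 / -1.99819 = 0.69150 → 69.15% Cu-63, 30.85% Cu-65.

69.15%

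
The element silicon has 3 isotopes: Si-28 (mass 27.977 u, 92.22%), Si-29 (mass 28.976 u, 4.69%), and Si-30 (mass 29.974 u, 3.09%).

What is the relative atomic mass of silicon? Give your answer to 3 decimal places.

Weight each isotope mass by its fractional abundance: 0.9222 × 27.977 + 0.0469 × 28.976 + 0.0309 × 29.974
= 25.8004 + 1.3590 + 0.9262 = 28.0856 u

28.086 u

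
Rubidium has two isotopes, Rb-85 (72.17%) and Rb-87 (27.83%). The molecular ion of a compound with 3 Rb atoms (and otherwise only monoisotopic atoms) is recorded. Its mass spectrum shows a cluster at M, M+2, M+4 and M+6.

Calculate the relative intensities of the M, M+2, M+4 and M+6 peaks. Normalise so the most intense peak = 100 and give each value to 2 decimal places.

Each Rb atom is independently Rb-85 (p = 0.7217) or Rb-87 (q = 0.2783); the cluster is the binomial expansion (p + q)^3.
P(M) = 0.7217^3 = 0.375898
P(M+2) = 3 × 0.7217^2 × 0.2783^1 = 0.434858
P(M+4) = 3 × 0.7217^1 × 0.2783^2 = 0.167689
P(M+6) = 0.2783^3 = 0.021555
The M+2 peak is largest (0.434858); scaling to 100 gives 86.44 : 100.00 : 38.56 : 4.96.

86.44 : 100.00 : 38.56 : 4.96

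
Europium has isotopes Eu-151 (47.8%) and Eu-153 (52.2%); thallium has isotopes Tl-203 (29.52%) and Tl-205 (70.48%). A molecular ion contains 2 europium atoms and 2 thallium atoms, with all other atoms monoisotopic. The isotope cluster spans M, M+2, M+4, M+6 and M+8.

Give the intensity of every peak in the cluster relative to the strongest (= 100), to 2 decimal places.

5.51 : 38.35 : 95.47 : 100.00 : 37.47

Europium pattern (n=2): 0.228484 : 0.499032 : 0.272484
Thallium pattern (n=2): 0.08714304 : 0.41611392 : 0.49674304
Convolve the two distributions (both contribute in 2-u steps):
  M: 0.228484×0.08714304 = 0.019911
  M+2: 0.228484×0.41611392 + 0.499032×0.08714304 = 0.138563
  M+4: 0.228484×0.49674304 + 0.499032×0.41611392 + 0.272484×0.08714304 = 0.344897
  M+6: 0.499032×0.49674304 + 0.272484×0.41611392 = 0.361275
  M+8: 0.272484×0.49674304 = 0.135355
Scale to base peak (0.361275) = 100: 5.51 : 38.35 : 95.47 : 100.00 : 37.47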